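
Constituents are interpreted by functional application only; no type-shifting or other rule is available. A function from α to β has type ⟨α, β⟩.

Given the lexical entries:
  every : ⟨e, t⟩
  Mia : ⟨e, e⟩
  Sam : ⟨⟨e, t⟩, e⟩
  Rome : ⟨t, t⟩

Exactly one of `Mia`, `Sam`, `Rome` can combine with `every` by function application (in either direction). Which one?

Sam

Mia : ⟨e, e⟩ — every needs e; Mia needs e; neither fits.
Sam — combines: Sam : ⟨⟨e, t⟩, e⟩ takes every : ⟨e, t⟩ as argument, giving e.
Rome : ⟨t, t⟩ — every needs e; Rome needs t; neither fits.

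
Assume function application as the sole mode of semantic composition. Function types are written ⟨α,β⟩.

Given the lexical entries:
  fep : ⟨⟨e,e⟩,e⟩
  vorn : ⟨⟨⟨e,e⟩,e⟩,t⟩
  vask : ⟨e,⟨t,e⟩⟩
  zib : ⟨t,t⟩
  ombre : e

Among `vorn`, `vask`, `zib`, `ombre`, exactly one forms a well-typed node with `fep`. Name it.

vorn

vorn — combines: vorn : ⟨⟨⟨e,e⟩,e⟩,t⟩ takes fep : ⟨⟨e,e⟩,e⟩ as argument, giving t.
vask : ⟨e,⟨t,e⟩⟩ — fep needs ⟨e,e⟩; vask needs e; neither fits.
zib : ⟨t,t⟩ — fep needs ⟨e,e⟩; zib needs t; neither fits.
ombre : e — fep needs ⟨e,e⟩; ombre needs nothing (atomic); neither fits.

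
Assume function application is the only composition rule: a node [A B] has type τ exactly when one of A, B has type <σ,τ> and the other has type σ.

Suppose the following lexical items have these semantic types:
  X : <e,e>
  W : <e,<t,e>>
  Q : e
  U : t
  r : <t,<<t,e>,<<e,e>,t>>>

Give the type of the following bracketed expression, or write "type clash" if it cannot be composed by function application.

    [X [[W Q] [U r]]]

[W Q]: <e,<t,e>> applied to e yields <t,e>.
[U r]: <t,<<t,e>,<<e,e>,t>>> applied to t yields <<t,e>,<<e,e>,t>>.
[[W Q] [U r]]: <<t,e>,<<e,e>,t>> applied to <t,e> yields <<e,e>,t>.
[X [[W Q] [U r]]]: <<e,e>,t> applied to <e,e> yields t.

t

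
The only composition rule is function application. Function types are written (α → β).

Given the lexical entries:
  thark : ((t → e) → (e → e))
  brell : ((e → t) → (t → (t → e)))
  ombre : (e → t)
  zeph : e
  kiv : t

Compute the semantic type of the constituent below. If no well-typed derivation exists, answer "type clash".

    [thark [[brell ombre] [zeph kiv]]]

At [brell ombre], brell : ((e → t) → (t → (t → e))) takes ombre : (e → t), giving (t → (t → e)).
[zeph kiv]: e and t cannot combine by function application — type clash.

type clash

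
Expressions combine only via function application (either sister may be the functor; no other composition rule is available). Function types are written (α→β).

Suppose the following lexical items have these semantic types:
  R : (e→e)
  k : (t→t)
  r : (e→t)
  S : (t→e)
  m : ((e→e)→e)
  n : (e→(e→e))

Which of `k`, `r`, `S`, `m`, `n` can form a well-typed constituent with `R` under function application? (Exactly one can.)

m

k : (t→t) — R needs e; k needs t; neither fits.
r : (e→t) — R needs e; r needs e; neither fits.
S : (t→e) — R needs e; S needs t; neither fits.
m — combines: m : ((e→e)→e) takes R : (e→e) as argument, giving e.
n : (e→(e→e)) — R needs e; n needs e; neither fits.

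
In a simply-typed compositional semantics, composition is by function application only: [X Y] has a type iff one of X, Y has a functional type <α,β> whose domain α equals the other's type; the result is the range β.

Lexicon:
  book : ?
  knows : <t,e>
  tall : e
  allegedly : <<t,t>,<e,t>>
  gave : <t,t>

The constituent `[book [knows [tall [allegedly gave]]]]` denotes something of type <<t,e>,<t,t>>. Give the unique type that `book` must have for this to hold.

<e,<<t,e>,<t,t>>>

For [book [knows [tall [allegedly gave]]]] to have type <<t,e>,<t,t>> with [knows [tall [allegedly gave]]] of type e, book must be the function: book : <e,<<t,e>,<t,t>>>.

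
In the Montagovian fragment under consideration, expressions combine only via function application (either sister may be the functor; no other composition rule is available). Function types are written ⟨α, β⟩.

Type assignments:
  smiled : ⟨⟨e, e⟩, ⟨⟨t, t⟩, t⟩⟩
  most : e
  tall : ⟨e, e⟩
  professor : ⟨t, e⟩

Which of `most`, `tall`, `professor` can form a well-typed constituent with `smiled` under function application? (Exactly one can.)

most : e — does not combine with smiled.
tall — combines: smiled : ⟨⟨e, e⟩, ⟨⟨t, t⟩, t⟩⟩ takes tall : ⟨e, e⟩ as argument, giving ⟨⟨t, t⟩, t⟩.
professor : ⟨t, e⟩ — does not combine with smiled.

tall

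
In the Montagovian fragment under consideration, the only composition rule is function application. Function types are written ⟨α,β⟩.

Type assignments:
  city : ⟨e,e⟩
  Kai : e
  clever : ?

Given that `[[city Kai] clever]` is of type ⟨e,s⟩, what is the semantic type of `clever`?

⟨e,⟨e,s⟩⟩

For [[city Kai] clever] to have type ⟨e,s⟩ with [city Kai] of type e, clever must be the function: clever : ⟨e,⟨e,s⟩⟩.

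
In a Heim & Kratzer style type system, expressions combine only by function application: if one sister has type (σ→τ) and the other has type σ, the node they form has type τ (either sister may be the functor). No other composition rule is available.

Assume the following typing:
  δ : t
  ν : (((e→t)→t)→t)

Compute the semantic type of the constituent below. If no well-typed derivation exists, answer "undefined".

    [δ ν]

undefined

[δ ν]: t with (((e→t)→t)→t) — neither is a function whose domain matches the other; composition fails here.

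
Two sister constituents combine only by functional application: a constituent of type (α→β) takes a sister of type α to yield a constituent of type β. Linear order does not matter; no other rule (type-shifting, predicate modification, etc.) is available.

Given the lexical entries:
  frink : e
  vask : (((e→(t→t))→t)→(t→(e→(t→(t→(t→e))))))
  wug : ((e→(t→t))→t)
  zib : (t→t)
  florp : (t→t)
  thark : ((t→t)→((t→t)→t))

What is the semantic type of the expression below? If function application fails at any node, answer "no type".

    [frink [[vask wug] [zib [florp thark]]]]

(t→(t→(t→e)))

[vask wug]: functor vask : (((e→(t→t))→t)→(t→(e→(t→(t→(t→e)))))), argument wug : ((e→(t→t))→t); result (t→(e→(t→(t→(t→e))))).
[florp thark]: functor thark : ((t→t)→((t→t)→t)), argument florp : (t→t); result ((t→t)→t).
[zib [florp thark]]: functor [florp thark] : ((t→t)→t), argument zib : (t→t); result t.
[[vask wug] [zib [florp thark]]]: functor [vask wug] : (t→(e→(t→(t→(t→e))))), argument [zib [florp thark]] : t; result (e→(t→(t→(t→e)))).
[frink [[vask wug] [zib [florp thark]]]]: functor [[vask wug] [zib [florp thark]]] : (e→(t→(t→(t→e)))), argument frink : e; result (t→(t→(t→e))).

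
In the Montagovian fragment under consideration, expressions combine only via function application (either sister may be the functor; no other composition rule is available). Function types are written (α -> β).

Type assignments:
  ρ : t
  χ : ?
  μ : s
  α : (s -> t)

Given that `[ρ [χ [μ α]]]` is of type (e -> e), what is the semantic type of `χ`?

(t -> (t -> (e -> e)))

[ρ [χ [μ α]]] must have type (e -> e). The sister ρ has type t; that is not a function onto (e -> e), so [χ [μ α]] must be the functor, of type (t -> (e -> e)).
[χ [μ α]] must have type (t -> (e -> e)). The sister [μ α] has type t; that is not a function onto (t -> (e -> e)), so χ must be the functor, of type (t -> (t -> (e -> e))).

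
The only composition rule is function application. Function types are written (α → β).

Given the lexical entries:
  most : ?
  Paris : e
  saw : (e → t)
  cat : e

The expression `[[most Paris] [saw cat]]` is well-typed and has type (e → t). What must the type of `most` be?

(e → (t → (e → t)))

At [[most Paris] [saw cat]] (required: (e → t)): [saw cat] is t, which is not a function with range (e → t); hence [most Paris] is the functor — type (t → (e → t)).
At [most Paris] (required: (t → (e → t))): Paris is e, which is not a function with range (t → (e → t)); hence most is the functor — type (e → (t → (e → t))).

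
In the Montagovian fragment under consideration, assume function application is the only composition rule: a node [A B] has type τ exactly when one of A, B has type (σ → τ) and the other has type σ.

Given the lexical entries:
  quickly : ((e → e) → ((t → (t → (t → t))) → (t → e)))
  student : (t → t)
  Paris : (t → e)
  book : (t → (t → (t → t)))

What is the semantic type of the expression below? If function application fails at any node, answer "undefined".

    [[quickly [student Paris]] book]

undefined

[student Paris]: (t → t) with (t → e) — neither is a function whose domain matches the other; composition fails here.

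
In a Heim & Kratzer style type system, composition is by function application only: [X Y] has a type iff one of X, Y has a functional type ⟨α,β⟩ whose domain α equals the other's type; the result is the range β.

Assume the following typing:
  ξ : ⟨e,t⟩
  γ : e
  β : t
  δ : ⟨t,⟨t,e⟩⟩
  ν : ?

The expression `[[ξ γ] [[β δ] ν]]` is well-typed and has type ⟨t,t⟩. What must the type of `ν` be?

For [[ξ γ] [[β δ] ν]] to have type ⟨t,t⟩ with [ξ γ] of type t, [[β δ] ν] must be the function: [[β δ] ν] : ⟨t,⟨t,t⟩⟩.
For [[β δ] ν] to have type ⟨t,⟨t,t⟩⟩ with [β δ] of type ⟨t,e⟩, ν must be the function: ν : ⟨⟨t,e⟩,⟨t,⟨t,t⟩⟩⟩.

⟨⟨t,e⟩,⟨t,⟨t,t⟩⟩⟩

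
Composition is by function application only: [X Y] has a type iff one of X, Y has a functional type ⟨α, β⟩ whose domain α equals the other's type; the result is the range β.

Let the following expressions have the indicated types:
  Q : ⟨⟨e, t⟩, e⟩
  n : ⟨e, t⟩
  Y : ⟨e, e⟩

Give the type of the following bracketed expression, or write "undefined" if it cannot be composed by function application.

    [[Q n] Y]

e

At [Q n], Q : ⟨⟨e, t⟩, e⟩ takes n : ⟨e, t⟩, giving e.
At [[Q n] Y], Y : ⟨e, e⟩ takes [Q n] : e, giving e.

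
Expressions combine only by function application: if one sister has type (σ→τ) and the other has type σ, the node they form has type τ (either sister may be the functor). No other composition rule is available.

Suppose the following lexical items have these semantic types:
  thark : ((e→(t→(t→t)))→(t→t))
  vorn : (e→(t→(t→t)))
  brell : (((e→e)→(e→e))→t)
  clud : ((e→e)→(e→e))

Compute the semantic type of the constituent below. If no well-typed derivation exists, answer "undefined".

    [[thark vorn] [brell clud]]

t

[thark vorn]: thark is ((e→(t→(t→t)))→(t→t)), vorn is (e→(t→(t→t))); result (t→t).
[brell clud]: brell is (((e→e)→(e→e))→t), clud is ((e→e)→(e→e)); result t.
[[thark vorn] [brell clud]]: [thark vorn] is (t→t), [brell clud] is t; result t.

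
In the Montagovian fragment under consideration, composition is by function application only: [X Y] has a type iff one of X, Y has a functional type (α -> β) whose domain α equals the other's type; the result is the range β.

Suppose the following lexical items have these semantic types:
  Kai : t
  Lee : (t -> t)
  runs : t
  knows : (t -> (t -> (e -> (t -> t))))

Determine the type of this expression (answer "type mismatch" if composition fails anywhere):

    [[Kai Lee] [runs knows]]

[Kai Lee]: Lee is (t -> t), Kai is t; result t.
[runs knows]: knows is (t -> (t -> (e -> (t -> t)))), runs is t; result (t -> (e -> (t -> t))).
[[Kai Lee] [runs knows]]: [runs knows] is (t -> (e -> (t -> t))), [Kai Lee] is t; result (e -> (t -> t)).

(e -> (t -> t))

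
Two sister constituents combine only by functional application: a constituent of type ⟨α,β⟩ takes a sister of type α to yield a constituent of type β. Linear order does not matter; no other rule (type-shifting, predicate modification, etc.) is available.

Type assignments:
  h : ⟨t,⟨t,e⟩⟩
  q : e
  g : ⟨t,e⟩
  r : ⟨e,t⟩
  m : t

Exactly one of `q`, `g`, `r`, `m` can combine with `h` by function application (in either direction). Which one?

q : e — h needs t; q needs nothing (atomic); neither fits.
g : ⟨t,e⟩ — h needs t; g needs t; neither fits.
r : ⟨e,t⟩ — h needs t; r needs e; neither fits.
m — combines: h : ⟨t,⟨t,e⟩⟩ takes m : t as argument, giving ⟨t,e⟩.

m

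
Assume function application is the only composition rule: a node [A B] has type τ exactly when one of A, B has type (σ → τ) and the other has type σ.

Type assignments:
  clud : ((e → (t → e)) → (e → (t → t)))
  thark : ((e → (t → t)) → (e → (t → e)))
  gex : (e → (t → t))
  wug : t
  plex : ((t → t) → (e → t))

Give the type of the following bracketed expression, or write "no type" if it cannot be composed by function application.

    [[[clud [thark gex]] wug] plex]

[thark gex] — thark of type ((e → (t → t)) → (e → (t → e))) combines with gex of type (e → (t → t)): type (e → (t → e)).
[clud [thark gex]] — clud of type ((e → (t → e)) → (e → (t → t))) combines with [thark gex] of type (e → (t → e)): type (e → (t → t)).
At [[clud [thark gex]] wug]: neither (e → (t → t)) nor t can take the other as argument; the node is ill-typed.

no type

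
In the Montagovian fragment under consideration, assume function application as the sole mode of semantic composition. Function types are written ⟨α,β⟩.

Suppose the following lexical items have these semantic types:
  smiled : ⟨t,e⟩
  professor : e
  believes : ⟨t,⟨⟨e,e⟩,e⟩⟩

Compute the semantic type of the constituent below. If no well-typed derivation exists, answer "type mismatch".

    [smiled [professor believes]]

type mismatch

At [professor believes]: neither e nor ⟨t,⟨⟨e,e⟩,e⟩⟩ can take the other as argument; the node is ill-typed.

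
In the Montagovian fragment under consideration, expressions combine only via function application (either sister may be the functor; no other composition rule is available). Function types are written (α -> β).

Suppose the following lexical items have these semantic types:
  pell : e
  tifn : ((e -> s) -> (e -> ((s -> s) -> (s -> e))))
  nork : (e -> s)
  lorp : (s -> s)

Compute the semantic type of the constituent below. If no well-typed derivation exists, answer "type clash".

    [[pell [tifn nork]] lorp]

[tifn nork]: ((e -> s) -> (e -> ((s -> s) -> (s -> e)))) applied to (e -> s) yields (e -> ((s -> s) -> (s -> e))).
[pell [tifn nork]]: (e -> ((s -> s) -> (s -> e))) applied to e yields ((s -> s) -> (s -> e)).
[[pell [tifn nork]] lorp]: ((s -> s) -> (s -> e)) applied to (s -> s) yields (s -> e).

(s -> e)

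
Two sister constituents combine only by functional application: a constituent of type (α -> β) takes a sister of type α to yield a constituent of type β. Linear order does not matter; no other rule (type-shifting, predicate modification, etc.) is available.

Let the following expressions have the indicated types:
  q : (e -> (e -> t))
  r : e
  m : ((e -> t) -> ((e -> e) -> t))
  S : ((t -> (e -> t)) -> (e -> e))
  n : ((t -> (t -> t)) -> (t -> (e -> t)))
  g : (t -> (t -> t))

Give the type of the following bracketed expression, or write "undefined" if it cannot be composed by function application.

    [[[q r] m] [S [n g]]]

t

[q r]: (e -> (e -> t)) applied to e yields (e -> t).
[[q r] m]: ((e -> t) -> ((e -> e) -> t)) applied to (e -> t) yields ((e -> e) -> t).
[n g]: ((t -> (t -> t)) -> (t -> (e -> t))) applied to (t -> (t -> t)) yields (t -> (e -> t)).
[S [n g]]: ((t -> (e -> t)) -> (e -> e)) applied to (t -> (e -> t)) yields (e -> e).
[[[q r] m] [S [n g]]]: ((e -> e) -> t) applied to (e -> e) yields t.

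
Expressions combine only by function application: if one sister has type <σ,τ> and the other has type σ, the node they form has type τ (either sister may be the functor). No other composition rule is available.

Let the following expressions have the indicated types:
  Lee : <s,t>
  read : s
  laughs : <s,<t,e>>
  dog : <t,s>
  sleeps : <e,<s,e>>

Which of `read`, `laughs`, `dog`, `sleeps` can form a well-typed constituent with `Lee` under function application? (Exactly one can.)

read — combines: Lee : <s,t> takes read : s as argument, giving t.
laughs : <s,<t,e>> — no; Lee wants s, and laughs wants s.
dog : <t,s> — no; Lee wants s, and dog wants t.
sleeps : <e,<s,e>> — no; Lee wants s, and sleeps wants e.

read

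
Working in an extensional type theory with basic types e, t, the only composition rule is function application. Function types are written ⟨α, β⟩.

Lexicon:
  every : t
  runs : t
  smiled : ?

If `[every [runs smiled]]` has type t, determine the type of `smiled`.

[every [runs smiled]] must have type t. The sister every has type t; that is not a function onto t, so [runs smiled] must be the functor, of type ⟨t, t⟩.
[runs smiled] must have type ⟨t, t⟩. The sister runs has type t; that is not a function onto ⟨t, t⟩, so smiled must be the functor, of type ⟨t, ⟨t, t⟩⟩.

⟨t, ⟨t, t⟩⟩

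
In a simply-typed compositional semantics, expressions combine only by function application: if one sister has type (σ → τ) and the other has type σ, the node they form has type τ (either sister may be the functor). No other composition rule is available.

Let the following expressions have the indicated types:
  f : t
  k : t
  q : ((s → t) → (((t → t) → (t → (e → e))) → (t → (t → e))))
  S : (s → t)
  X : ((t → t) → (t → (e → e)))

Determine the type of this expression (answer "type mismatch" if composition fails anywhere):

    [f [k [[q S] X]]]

[q S]: ((s → t) → (((t → t) → (t → (e → e))) → (t → (t → e)))) applied to (s → t) yields (((t → t) → (t → (e → e))) → (t → (t → e))).
[[q S] X]: (((t → t) → (t → (e → e))) → (t → (t → e))) applied to ((t → t) → (t → (e → e))) yields (t → (t → e)).
[k [[q S] X]]: (t → (t → e)) applied to t yields (t → e).
[f [k [[q S] X]]]: (t → e) applied to t yields e.

e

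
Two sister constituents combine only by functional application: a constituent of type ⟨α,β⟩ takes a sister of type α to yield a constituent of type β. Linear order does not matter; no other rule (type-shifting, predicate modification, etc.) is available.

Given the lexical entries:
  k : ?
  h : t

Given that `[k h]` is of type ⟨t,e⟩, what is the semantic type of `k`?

⟨t,⟨t,e⟩⟩

[k h] is required to be ⟨t,e⟩. h : t cannot yield ⟨t,e⟩ as functor, so k : ⟨t,⟨t,e⟩⟩.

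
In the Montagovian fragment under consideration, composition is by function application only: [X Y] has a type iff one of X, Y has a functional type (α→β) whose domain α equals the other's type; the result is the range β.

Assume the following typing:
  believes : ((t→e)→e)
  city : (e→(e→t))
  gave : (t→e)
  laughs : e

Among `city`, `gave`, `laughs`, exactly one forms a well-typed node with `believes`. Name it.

gave

city : (e→(e→t)) — believes needs (t→e); city needs e; neither fits.
gave — combines: believes : ((t→e)→e) takes gave : (t→e) as argument, giving e.
laughs : e — believes needs (t→e); laughs needs nothing (atomic); neither fits.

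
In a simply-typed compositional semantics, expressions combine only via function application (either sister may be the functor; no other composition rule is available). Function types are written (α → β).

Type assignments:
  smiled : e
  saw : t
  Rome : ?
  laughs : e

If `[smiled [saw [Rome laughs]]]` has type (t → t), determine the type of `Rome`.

At [smiled [saw [Rome laughs]]] (required: (t → t)): smiled is e, which is not a function with range (t → t); hence [saw [Rome laughs]] is the functor — type (e → (t → t)).
At [saw [Rome laughs]] (required: (e → (t → t))): saw is t, which is not a function with range (e → (t → t)); hence [Rome laughs] is the functor — type (t → (e → (t → t))).
At [Rome laughs] (required: (t → (e → (t → t)))): laughs is e, which is not a function with range (t → (e → (t → t))); hence Rome is the functor — type (e → (t → (e → (t → t)))).

(e → (t → (e → (t → t))))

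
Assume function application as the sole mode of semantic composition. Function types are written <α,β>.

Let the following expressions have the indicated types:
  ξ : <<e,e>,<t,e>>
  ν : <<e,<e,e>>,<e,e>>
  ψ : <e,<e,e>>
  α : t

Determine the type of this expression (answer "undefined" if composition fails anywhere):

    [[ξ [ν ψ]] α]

e

At [ν ψ], ν : <<e,<e,e>>,<e,e>> takes ψ : <e,<e,e>>, giving <e,e>.
At [ξ [ν ψ]], ξ : <<e,e>,<t,e>> takes [ν ψ] : <e,e>, giving <t,e>.
At [[ξ [ν ψ]] α], [ξ [ν ψ]] : <t,e> takes α : t, giving e.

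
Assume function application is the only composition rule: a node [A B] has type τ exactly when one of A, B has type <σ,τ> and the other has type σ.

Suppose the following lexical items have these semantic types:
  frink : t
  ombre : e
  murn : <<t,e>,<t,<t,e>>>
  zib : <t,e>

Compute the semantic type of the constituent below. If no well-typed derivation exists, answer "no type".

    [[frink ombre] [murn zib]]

At [frink ombre]: neither t nor e can take the other as argument; the node is ill-typed.

no type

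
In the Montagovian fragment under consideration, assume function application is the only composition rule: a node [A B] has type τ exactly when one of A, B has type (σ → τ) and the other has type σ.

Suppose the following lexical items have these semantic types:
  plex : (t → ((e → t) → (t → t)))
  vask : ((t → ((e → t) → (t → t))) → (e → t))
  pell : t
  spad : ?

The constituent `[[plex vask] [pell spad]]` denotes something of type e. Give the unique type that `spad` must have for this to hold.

[[plex vask] [pell spad]] is required to be e. [plex vask] : (e → t) cannot yield e as functor, so [pell spad] : ((e → t) → e).
[pell spad] is required to be ((e → t) → e). pell : t cannot yield ((e → t) → e) as functor, so spad : (t → ((e → t) → e)).

(t → ((e → t) → e))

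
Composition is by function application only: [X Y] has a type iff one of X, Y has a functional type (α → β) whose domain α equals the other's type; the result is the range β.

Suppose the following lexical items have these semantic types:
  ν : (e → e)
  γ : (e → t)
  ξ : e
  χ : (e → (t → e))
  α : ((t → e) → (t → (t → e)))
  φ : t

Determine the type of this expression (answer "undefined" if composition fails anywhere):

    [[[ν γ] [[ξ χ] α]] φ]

undefined

[ν γ]: (e → e) with (e → t) — neither is a function whose domain matches the other; composition fails here.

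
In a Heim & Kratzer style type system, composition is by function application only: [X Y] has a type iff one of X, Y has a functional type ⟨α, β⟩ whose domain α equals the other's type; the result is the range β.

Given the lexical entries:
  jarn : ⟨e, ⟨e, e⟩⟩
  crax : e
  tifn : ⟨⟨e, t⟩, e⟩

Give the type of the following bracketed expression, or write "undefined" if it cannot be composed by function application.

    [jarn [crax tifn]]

undefined

[crax tifn]: e with ⟨⟨e, t⟩, e⟩ — neither is a function whose domain matches the other; composition fails here.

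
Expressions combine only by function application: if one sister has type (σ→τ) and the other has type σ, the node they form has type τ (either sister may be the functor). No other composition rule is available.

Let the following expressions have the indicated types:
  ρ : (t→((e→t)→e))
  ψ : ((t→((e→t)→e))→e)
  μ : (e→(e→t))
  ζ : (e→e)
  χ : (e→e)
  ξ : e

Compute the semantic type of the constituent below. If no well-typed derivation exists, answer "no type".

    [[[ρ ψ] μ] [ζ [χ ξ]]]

t

[ρ ψ]: ψ is ((t→((e→t)→e))→e), ρ is (t→((e→t)→e)); result e.
[[ρ ψ] μ]: μ is (e→(e→t)), [ρ ψ] is e; result (e→t).
[χ ξ]: χ is (e→e), ξ is e; result e.
[ζ [χ ξ]]: ζ is (e→e), [χ ξ] is e; result e.
[[[ρ ψ] μ] [ζ [χ ξ]]]: [[ρ ψ] μ] is (e→t), [ζ [χ ξ]] is e; result t.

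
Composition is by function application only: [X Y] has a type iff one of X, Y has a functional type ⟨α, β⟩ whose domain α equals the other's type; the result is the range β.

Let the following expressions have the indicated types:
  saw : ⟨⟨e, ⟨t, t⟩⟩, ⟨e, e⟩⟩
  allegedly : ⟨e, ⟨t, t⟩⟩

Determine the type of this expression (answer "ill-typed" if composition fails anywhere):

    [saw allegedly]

[saw allegedly]: functor saw : ⟨⟨e, ⟨t, t⟩⟩, ⟨e, e⟩⟩, argument allegedly : ⟨e, ⟨t, t⟩⟩; result ⟨e, e⟩.

⟨e, e⟩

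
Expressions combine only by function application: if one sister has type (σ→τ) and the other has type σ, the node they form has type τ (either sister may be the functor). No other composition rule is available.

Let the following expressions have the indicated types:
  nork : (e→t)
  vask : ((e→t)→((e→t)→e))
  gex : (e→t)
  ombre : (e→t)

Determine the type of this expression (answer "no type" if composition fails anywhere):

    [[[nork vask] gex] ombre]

t

[nork vask] — vask of type ((e→t)→((e→t)→e)) combines with nork of type (e→t): type ((e→t)→e).
[[nork vask] gex] — [nork vask] of type ((e→t)→e) combines with gex of type (e→t): type e.
[[[nork vask] gex] ombre] — ombre of type (e→t) combines with [[nork vask] gex] of type e: type t.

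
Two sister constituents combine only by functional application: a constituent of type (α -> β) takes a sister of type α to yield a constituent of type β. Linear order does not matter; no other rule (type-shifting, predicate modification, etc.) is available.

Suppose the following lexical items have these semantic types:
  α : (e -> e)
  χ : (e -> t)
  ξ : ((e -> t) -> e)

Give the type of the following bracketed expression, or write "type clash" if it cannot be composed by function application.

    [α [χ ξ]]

[χ ξ]: functor ξ : ((e -> t) -> e), argument χ : (e -> t); result e.
[α [χ ξ]]: functor α : (e -> e), argument [χ ξ] : e; result e.

e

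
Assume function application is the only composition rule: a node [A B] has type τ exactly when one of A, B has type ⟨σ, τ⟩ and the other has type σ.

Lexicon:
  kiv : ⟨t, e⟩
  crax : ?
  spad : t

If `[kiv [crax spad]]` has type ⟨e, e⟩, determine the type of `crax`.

For [kiv [crax spad]] to have type ⟨e, e⟩ with kiv of type ⟨t, e⟩, [crax spad] must be the function: [crax spad] : ⟨⟨t, e⟩, ⟨e, e⟩⟩.
For [crax spad] to have type ⟨⟨t, e⟩, ⟨e, e⟩⟩ with spad of type t, crax must be the function: crax : ⟨t, ⟨⟨t, e⟩, ⟨e, e⟩⟩⟩.

⟨t, ⟨⟨t, e⟩, ⟨e, e⟩⟩⟩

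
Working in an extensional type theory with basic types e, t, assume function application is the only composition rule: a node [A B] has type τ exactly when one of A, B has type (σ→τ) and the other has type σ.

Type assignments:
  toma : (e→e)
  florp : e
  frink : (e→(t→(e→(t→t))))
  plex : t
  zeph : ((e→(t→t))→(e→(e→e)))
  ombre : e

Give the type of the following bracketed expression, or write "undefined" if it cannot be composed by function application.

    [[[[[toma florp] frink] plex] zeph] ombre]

[toma florp]: toma is (e→e), florp is e; result e.
[[toma florp] frink]: frink is (e→(t→(e→(t→t)))), [toma florp] is e; result (t→(e→(t→t))).
[[[toma florp] frink] plex]: [[toma florp] frink] is (t→(e→(t→t))), plex is t; result (e→(t→t)).
[[[[toma florp] frink] plex] zeph]: zeph is ((e→(t→t))→(e→(e→e))), [[[toma florp] frink] plex] is (e→(t→t)); result (e→(e→e)).
[[[[[toma florp] frink] plex] zeph] ombre]: [[[[toma florp] frink] plex] zeph] is (e→(e→e)), ombre is e; result (e→e).

(e→e)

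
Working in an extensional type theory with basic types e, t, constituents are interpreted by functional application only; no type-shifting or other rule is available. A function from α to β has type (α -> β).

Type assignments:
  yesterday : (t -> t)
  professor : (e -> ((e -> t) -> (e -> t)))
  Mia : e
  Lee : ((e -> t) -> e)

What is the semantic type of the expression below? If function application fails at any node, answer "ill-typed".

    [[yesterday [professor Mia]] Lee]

[professor Mia]: professor is (e -> ((e -> t) -> (e -> t))), Mia is e; result ((e -> t) -> (e -> t)).
At [yesterday [professor Mia]]: neither (t -> t) nor ((e -> t) -> (e -> t)) can take the other as argument; the node is ill-typed.

ill-typed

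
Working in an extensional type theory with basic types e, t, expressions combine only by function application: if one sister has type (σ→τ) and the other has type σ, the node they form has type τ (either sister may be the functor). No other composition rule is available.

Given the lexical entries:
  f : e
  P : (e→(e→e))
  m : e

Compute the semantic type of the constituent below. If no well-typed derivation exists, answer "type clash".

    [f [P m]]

e

At [P m], P : (e→(e→e)) takes m : e, giving (e→e).
At [f [P m]], [P m] : (e→e) takes f : e, giving e.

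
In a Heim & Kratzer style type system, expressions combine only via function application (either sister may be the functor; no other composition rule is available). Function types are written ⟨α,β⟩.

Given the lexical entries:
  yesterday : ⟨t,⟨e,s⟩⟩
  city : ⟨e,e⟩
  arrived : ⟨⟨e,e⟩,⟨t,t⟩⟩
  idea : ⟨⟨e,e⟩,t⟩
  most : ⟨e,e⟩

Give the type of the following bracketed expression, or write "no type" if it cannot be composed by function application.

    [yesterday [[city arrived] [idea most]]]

[city arrived] — arrived of type ⟨⟨e,e⟩,⟨t,t⟩⟩ combines with city of type ⟨e,e⟩: type ⟨t,t⟩.
[idea most] — idea of type ⟨⟨e,e⟩,t⟩ combines with most of type ⟨e,e⟩: type t.
[[city arrived] [idea most]] — [city arrived] of type ⟨t,t⟩ combines with [idea most] of type t: type t.
[yesterday [[city arrived] [idea most]]] — yesterday of type ⟨t,⟨e,s⟩⟩ combines with [[city arrived] [idea most]] of type t: type ⟨e,s⟩.

⟨e,s⟩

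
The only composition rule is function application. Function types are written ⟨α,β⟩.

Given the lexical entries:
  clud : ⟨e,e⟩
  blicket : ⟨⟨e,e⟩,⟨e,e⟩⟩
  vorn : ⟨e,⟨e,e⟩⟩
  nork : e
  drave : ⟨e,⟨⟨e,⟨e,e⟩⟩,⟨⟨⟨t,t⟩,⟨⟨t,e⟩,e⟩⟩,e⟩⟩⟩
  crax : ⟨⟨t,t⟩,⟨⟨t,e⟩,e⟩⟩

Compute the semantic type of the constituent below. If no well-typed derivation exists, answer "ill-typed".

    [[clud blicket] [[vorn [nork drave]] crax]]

[clud blicket]: ⟨⟨e,e⟩,⟨e,e⟩⟩ applied to ⟨e,e⟩ yields ⟨e,e⟩.
[nork drave]: ⟨e,⟨⟨e,⟨e,e⟩⟩,⟨⟨⟨t,t⟩,⟨⟨t,e⟩,e⟩⟩,e⟩⟩⟩ applied to e yields ⟨⟨e,⟨e,e⟩⟩,⟨⟨⟨t,t⟩,⟨⟨t,e⟩,e⟩⟩,e⟩⟩.
[vorn [nork drave]]: ⟨⟨e,⟨e,e⟩⟩,⟨⟨⟨t,t⟩,⟨⟨t,e⟩,e⟩⟩,e⟩⟩ applied to ⟨e,⟨e,e⟩⟩ yields ⟨⟨⟨t,t⟩,⟨⟨t,e⟩,e⟩⟩,e⟩.
[[vorn [nork drave]] crax]: ⟨⟨⟨t,t⟩,⟨⟨t,e⟩,e⟩⟩,e⟩ applied to ⟨⟨t,t⟩,⟨⟨t,e⟩,e⟩⟩ yields e.
[[clud blicket] [[vorn [nork drave]] crax]]: ⟨e,e⟩ applied to e yields e.

e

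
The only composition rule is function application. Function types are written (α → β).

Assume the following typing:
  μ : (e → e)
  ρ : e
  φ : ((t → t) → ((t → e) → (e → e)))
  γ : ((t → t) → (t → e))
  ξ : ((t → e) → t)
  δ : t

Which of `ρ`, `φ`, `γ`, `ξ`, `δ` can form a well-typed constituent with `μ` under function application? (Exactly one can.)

ρ

ρ — combines: μ : (e → e) takes ρ : e as argument, giving e.
φ : ((t → t) → ((t → e) → (e → e))) — no; μ wants e, and φ wants (t → t).
γ : ((t → t) → (t → e)) — no; μ wants e, and γ wants (t → t).
ξ : ((t → e) → t) — no; μ wants e, and ξ wants (t → e).
δ : t — no; μ wants e, and δ wants nothing (atomic).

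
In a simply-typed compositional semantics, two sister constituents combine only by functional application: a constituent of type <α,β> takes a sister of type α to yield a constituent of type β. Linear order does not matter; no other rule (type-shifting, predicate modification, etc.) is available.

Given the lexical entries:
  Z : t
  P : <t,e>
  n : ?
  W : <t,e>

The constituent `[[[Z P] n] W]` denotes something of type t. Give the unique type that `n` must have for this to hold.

[[[Z P] n] W] must have type t. The sister W has type <t,e>; that is not a function onto t, so [[Z P] n] must be the functor, of type <<t,e>,t>.
[[Z P] n] must have type <<t,e>,t>. The sister [Z P] has type e; that is not a function onto <<t,e>,t>, so n must be the functor, of type <e,<<t,e>,t>>.

<e,<<t,e>,t>>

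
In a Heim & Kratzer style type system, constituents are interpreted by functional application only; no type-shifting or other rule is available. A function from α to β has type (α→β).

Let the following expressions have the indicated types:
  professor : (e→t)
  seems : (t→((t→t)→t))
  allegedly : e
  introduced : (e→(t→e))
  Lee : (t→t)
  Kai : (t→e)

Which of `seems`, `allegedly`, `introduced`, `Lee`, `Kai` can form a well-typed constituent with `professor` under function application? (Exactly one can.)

allegedly

seems : (t→((t→t)→t)) — professor needs e; seems needs t; neither fits.
allegedly — combines: professor : (e→t) takes allegedly : e as argument, giving t.
introduced : (e→(t→e)) — professor needs e; introduced needs e; neither fits.
Lee : (t→t) — professor needs e; Lee needs t; neither fits.
Kai : (t→e) — professor needs e; Kai needs t; neither fits.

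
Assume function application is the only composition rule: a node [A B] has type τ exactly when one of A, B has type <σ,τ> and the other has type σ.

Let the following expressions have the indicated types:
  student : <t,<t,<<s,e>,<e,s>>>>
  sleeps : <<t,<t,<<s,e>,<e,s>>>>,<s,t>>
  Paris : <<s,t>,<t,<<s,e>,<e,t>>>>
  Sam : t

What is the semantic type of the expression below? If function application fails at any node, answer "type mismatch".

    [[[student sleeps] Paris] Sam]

[student sleeps]: sleeps is <<t,<t,<<s,e>,<e,s>>>>,<s,t>>, student is <t,<t,<<s,e>,<e,s>>>>; result <s,t>.
[[student sleeps] Paris]: Paris is <<s,t>,<t,<<s,e>,<e,t>>>>, [student sleeps] is <s,t>; result <t,<<s,e>,<e,t>>>.
[[[student sleeps] Paris] Sam]: [[student sleeps] Paris] is <t,<<s,e>,<e,t>>>, Sam is t; result <<s,e>,<e,t>>.

<<s,e>,<e,t>>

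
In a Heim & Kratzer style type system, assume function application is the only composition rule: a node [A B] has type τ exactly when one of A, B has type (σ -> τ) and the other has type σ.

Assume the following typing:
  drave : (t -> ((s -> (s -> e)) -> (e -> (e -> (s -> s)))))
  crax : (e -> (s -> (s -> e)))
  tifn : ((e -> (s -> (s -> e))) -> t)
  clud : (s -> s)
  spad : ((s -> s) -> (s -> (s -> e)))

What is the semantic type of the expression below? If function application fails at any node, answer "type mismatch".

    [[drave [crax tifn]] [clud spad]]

[crax tifn]: functor tifn : ((e -> (s -> (s -> e))) -> t), argument crax : (e -> (s -> (s -> e))); result t.
[drave [crax tifn]]: functor drave : (t -> ((s -> (s -> e)) -> (e -> (e -> (s -> s))))), argument [crax tifn] : t; result ((s -> (s -> e)) -> (e -> (e -> (s -> s)))).
[clud spad]: functor spad : ((s -> s) -> (s -> (s -> e))), argument clud : (s -> s); result (s -> (s -> e)).
[[drave [crax tifn]] [clud spad]]: functor [drave [crax tifn]] : ((s -> (s -> e)) -> (e -> (e -> (s -> s)))), argument [clud spad] : (s -> (s -> e)); result (e -> (e -> (s -> s))).

(e -> (e -> (s -> s)))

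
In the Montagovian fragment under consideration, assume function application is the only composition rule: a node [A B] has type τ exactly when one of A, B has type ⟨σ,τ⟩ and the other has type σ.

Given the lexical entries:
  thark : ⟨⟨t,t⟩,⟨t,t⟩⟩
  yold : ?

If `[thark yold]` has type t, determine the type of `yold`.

[thark yold] must have type t. The sister thark has type ⟨⟨t,t⟩,⟨t,t⟩⟩; that is not a function onto t, so yold must be the functor, of type ⟨⟨⟨t,t⟩,⟨t,t⟩⟩,t⟩.

⟨⟨⟨t,t⟩,⟨t,t⟩⟩,t⟩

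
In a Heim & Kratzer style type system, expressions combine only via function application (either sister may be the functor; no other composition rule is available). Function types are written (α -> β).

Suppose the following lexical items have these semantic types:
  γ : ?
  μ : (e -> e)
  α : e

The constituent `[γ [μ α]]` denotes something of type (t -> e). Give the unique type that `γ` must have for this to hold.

At [γ [μ α]] (required: (t -> e)): [μ α] is e, which is not a function with range (t -> e); hence γ is the functor — type (e -> (t -> e)).

(e -> (t -> e))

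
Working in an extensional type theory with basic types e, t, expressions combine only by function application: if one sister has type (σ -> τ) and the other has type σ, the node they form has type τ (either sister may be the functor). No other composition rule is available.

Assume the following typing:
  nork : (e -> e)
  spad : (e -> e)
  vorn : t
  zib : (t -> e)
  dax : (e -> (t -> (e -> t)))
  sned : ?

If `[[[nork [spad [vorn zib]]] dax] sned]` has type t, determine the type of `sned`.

For [[[nork [spad [vorn zib]]] dax] sned] to have type t with [[nork [spad [vorn zib]]] dax] of type (t -> (e -> t)), sned must be the function: sned : ((t -> (e -> t)) -> t).

((t -> (e -> t)) -> t)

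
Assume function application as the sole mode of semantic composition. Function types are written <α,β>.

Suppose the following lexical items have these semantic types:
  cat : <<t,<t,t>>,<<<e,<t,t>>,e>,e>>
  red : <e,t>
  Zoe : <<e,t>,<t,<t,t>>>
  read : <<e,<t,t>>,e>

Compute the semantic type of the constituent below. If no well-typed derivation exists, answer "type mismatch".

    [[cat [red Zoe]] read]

[red Zoe]: <<e,t>,<t,<t,t>>> applied to <e,t> yields <t,<t,t>>.
[cat [red Zoe]]: <<t,<t,t>>,<<<e,<t,t>>,e>,e>> applied to <t,<t,t>> yields <<<e,<t,t>>,e>,e>.
[[cat [red Zoe]] read]: <<<e,<t,t>>,e>,e> applied to <<e,<t,t>>,e> yields e.

e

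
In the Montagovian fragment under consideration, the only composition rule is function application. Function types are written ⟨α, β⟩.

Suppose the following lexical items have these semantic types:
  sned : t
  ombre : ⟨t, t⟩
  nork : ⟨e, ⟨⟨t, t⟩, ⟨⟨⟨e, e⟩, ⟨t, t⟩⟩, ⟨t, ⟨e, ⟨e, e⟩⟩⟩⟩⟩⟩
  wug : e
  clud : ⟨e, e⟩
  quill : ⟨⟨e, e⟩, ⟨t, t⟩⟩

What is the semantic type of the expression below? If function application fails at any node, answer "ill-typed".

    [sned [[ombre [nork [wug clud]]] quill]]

[wug clud]: clud is ⟨e, e⟩, wug is e; result e.
[nork [wug clud]]: nork is ⟨e, ⟨⟨t, t⟩, ⟨⟨⟨e, e⟩, ⟨t, t⟩⟩, ⟨t, ⟨e, ⟨e, e⟩⟩⟩⟩⟩⟩, [wug clud] is e; result ⟨⟨t, t⟩, ⟨⟨⟨e, e⟩, ⟨t, t⟩⟩, ⟨t, ⟨e, ⟨e, e⟩⟩⟩⟩⟩.
[ombre [nork [wug clud]]]: [nork [wug clud]] is ⟨⟨t, t⟩, ⟨⟨⟨e, e⟩, ⟨t, t⟩⟩, ⟨t, ⟨e, ⟨e, e⟩⟩⟩⟩⟩, ombre is ⟨t, t⟩; result ⟨⟨⟨e, e⟩, ⟨t, t⟩⟩, ⟨t, ⟨e, ⟨e, e⟩⟩⟩⟩.
[[ombre [nork [wug clud]]] quill]: [ombre [nork [wug clud]]] is ⟨⟨⟨e, e⟩, ⟨t, t⟩⟩, ⟨t, ⟨e, ⟨e, e⟩⟩⟩⟩, quill is ⟨⟨e, e⟩, ⟨t, t⟩⟩; result ⟨t, ⟨e, ⟨e, e⟩⟩⟩.
[sned [[ombre [nork [wug clud]]] quill]]: [[ombre [nork [wug clud]]] quill] is ⟨t, ⟨e, ⟨e, e⟩⟩⟩, sned is t; result ⟨e, ⟨e, e⟩⟩.

⟨e, ⟨e, e⟩⟩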